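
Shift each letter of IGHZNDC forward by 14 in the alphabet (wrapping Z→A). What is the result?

I(8): 8+14=22 → W
G(6): 6+14=20 → U
H(7): 7+14=21 → V
Z(25): 25+14=39≡13 → N
N(13): 13+14=27≡1 → B
D(3): 3+14=17 → R
C(2): 2+14=16 → Q

WUVNBRQ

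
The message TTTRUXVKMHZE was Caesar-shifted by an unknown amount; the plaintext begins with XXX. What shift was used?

22

From the crib: T(19)−X(23)=-4≡22, so the shift is 22.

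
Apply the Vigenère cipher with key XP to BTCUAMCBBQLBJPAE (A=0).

Repeat the key across the message: XPXPXPXPXPXPXPXP
B(1)+X(23): 24 → Y
T(19)+P(15): 34≡8 → I
C(2)+X(23): 25 → Z
U(20)+P(15): 35≡9 → J
A(0)+X(23): 23 → X
M(12)+P(15): 27≡1 → B
C(2)+X(23): 25 → Z
B(1)+P(15): 16 → Q
B(1)+X(23): 24 → Y
Q(16)+P(15): 31≡5 → F
L(11)+X(23): 34≡8 → I
B(1)+P(15): 16 → Q
J(9)+X(23): 32≡6 → G
P(15)+P(15): 30≡4 → E
A(0)+X(23): 23 → X
E(4)+P(15): 19 → T

YIZJXBZQYFIQGEXT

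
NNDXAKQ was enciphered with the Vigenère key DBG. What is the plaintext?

KMXUZEN

Repeat the key across the ciphertext: DBGDBGD
N(13)−D(3): 10 → K
N(13)−B(1): 12 → M
D(3)−G(6): -3≡23 → X
X(23)−D(3): 20 → U
A(0)−B(1): -1≡25 → Z
K(10)−G(6): 4 → E
Q(16)−D(3): 13 → N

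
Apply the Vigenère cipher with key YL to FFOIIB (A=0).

DQMTGM

Repeat the key across the message: YLYLYL
F(5)+Y(24): 29≡3 → D
F(5)+L(11): 16 → Q
O(14)+Y(24): 38≡12 → M
I(8)+L(11): 19 → T
I(8)+Y(24): 32≡6 → G
B(1)+L(11): 12 → M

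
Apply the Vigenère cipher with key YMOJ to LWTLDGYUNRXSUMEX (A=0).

JIHUBSMDLDLBSYSG

Repeat the key across the message: YMOJYMOJYMOJYMOJ
L(11)+Y(24): 35≡9 → J
W(22)+M(12): 34≡8 → I
T(19)+O(14): 33≡7 → H
L(11)+J(9): 20 → U
D(3)+Y(24): 27≡1 → B
G(6)+M(12): 18 → S
Y(24)+O(14): 38≡12 → M
U(20)+J(9): 29≡3 → D
N(13)+Y(24): 37≡11 → L
R(17)+M(12): 29≡3 → D
X(23)+O(14): 37≡11 → L
S(18)+J(9): 27≡1 → B
U(20)+Y(24): 44≡18 → S
M(12)+M(12): 24 → Y
E(4)+O(14): 18 → S
X(23)+J(9): 32≡6 → G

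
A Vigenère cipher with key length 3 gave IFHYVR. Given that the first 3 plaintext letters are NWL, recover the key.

Subtract each crib letter from the matching ciphertext letter (mod 26):
I(8)−N(13)=-5≡21 → V
F(5)−W(22)=-17≡9 → J
H(7)−L(11)=-4≡22 → W

VJW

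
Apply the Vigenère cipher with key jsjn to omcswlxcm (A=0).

xelffdgpv

Repeat the key across the message: jsjnjsjnj
o(14)+j(9): 23 → x
m(12)+s(18): 30≡4 → e
c(2)+j(9): 11 → l
s(18)+n(13): 31≡5 → f
w(22)+j(9): 31≡5 → f
l(11)+s(18): 29≡3 → d
x(23)+j(9): 32≡6 → g
c(2)+n(13): 15 → p
m(12)+j(9): 21 → v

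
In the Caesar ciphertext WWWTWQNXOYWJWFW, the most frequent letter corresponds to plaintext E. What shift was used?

18

The most frequent ciphertext letter is W (appears 7 times).
W is position 22; E is position 4.
Shift = 18.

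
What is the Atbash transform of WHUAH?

DSFZS

W(22) → D(3)
H(7) → S(18)
U(20) → F(5)
A(0) → Z(25)
H(7) → S(18)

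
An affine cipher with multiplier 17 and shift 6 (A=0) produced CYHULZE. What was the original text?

The inverse of 17 mod 26 is 23, since 17·23=391≡1. Apply D(y)=23·(y−6) mod 26:
C(2): 23·(2−6)=-92≡12 → M
Y(24): 23·(24−6)=414≡24 → Y
H(7): 23·(7−6)=23 → X
U(20): 23·(20−6)=322≡10 → K
L(11): 23·(11−6)=115≡11 → L
Z(25): 23·(25−6)=437≡21 → V
E(4): 23·(4−6)=-46≡6 → G

MYXKLVG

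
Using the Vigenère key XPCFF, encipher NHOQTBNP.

Repeat the key across the message: XPCFFXPC
N(13)+X(23): 36≡10 → K
H(7)+P(15): 22 → W
O(14)+C(2): 16 → Q
Q(16)+F(5): 21 → V
T(19)+F(5): 24 → Y
B(1)+X(23): 24 → Y
N(13)+P(15): 28≡2 → C
P(15)+C(2): 17 → R

KWQVYYCR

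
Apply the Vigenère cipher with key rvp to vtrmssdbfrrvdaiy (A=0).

mogdnhuwuimkuvxp

Repeat the key across the message: rvprvprvprvprvpr
v(21)+r(17): 38≡12 → m
t(19)+v(21): 40≡14 → o
r(17)+p(15): 32≡6 → g
m(12)+r(17): 29≡3 → d
s(18)+v(21): 39≡13 → n
s(18)+p(15): 33≡7 → h
d(3)+r(17): 20 → u
b(1)+v(21): 22 → w
f(5)+p(15): 20 → u
r(17)+r(17): 34≡8 → i
r(17)+v(21): 38≡12 → m
v(21)+p(15): 36≡10 → k
d(3)+r(17): 20 → u
a(0)+v(21): 21 → v
i(8)+p(15): 23 → x
y(24)+r(17): 41≡15 → p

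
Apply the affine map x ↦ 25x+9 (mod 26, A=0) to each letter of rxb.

smi

r(17): 25·17+9=434≡18 → s
x(23): 25·23+9=584≡12 → m
b(1): 25·1+9=34≡8 → i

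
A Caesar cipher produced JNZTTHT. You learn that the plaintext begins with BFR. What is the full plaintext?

BFRLLZL

From the crib: J(9)−B(1)=8, so the shift is 8.
Subtract 8 from each ciphertext letter:
J(9): 9−8=1 → B
N(13): 13−8=5 → F
Z(25): 25−8=17 → R
T(19): 19−8=11 → L
T(19): 19−8=11 → L
H(7): 7−8=-1≡25 → Z
T(19): 19−8=11 → L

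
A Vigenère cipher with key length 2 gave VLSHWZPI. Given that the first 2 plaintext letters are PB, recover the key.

GK

Subtract each crib letter from the matching ciphertext letter (mod 26):
V(21)−P(15)=6 → G
L(11)−B(1)=10 → K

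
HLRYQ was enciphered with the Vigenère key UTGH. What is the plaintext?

NSLRW

Repeat the key across the ciphertext: UTGHU
H(7)−U(20): -13≡13 → N
L(11)−T(19): -8≡18 → S
R(17)−G(6): 11 → L
Y(24)−H(7): 17 → R
Q(16)−U(20): -4≡22 → W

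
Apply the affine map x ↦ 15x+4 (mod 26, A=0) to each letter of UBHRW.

U(20): 15·20+4=304≡18 → S
B(1): 15·1+4=19 → T
H(7): 15·7+4=109≡5 → F
R(17): 15·17+4=259≡25 → Z
W(22): 15·22+4=334≡22 → W

STFZW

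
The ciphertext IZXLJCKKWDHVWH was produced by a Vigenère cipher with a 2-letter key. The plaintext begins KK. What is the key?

Subtract each crib letter from the matching ciphertext letter (mod 26):
I(8)−K(10)=-2≡24 → Y
Z(25)−K(10)=15 → P

YP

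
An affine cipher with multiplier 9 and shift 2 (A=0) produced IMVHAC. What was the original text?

SEFPUA

The inverse of 9 mod 26 is 3, since 9·3=27≡1. Apply D(y)=3·(y−2) mod 26:
I(8): 3·(8−2)=18 → S
M(12): 3·(12−2)=30≡4 → E
V(21): 3·(21−2)=57≡5 → F
H(7): 3·(7−2)=15 → P
A(0): 3·(0−2)=-6≡20 → U
C(2): 3·(2−2)=0 → A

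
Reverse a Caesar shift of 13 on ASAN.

A(0): 0−13=-13≡13 → N
S(18): 18−13=5 → F
A(0): 0−13=-13≡13 → N
N(13): 13−13=0 → A

NFNA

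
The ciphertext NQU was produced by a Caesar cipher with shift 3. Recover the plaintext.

N(13): 13−3=10 → K
Q(16): 16−3=13 → N
U(20): 20−3=17 → R

KNR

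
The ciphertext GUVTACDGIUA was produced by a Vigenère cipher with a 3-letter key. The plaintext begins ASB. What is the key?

GCU

Subtract each crib letter from the matching ciphertext letter (mod 26):
G(6)−A(0)=6 → G
U(20)−S(18)=2 → C
V(21)−B(1)=20 → U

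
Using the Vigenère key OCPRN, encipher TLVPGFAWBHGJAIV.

Repeat the key across the message: OCPRNOCPRNOCPRN
T(19)+O(14): 33≡7 → H
L(11)+C(2): 13 → N
V(21)+P(15): 36≡10 → K
P(15)+R(17): 32≡6 → G
G(6)+N(13): 19 → T
F(5)+O(14): 19 → T
A(0)+C(2): 2 → C
W(22)+P(15): 37≡11 → L
B(1)+R(17): 18 → S
H(7)+N(13): 20 → U
G(6)+O(14): 20 → U
J(9)+C(2): 11 → L
A(0)+P(15): 15 → P
I(8)+R(17): 25 → Z
V(21)+N(13): 34≡8 → I

HNKGTTCLSUULPZI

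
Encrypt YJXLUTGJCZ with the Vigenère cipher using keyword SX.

QGPIMQYGUW

Repeat the key across the message: SXSXSXSXSX
Y(24)+S(18): 42≡16 → Q
J(9)+X(23): 32≡6 → G
X(23)+S(18): 41≡15 → P
L(11)+X(23): 34≡8 → I
U(20)+S(18): 38≡12 → M
T(19)+X(23): 42≡16 → Q
G(6)+S(18): 24 → Y
J(9)+X(23): 32≡6 → G
C(2)+S(18): 20 → U
Z(25)+X(23): 48≡22 → W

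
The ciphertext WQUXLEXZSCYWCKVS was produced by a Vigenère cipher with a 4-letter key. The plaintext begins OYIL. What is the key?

ISMM

Subtract each crib letter from the matching ciphertext letter (mod 26):
W(22)−O(14)=8 → I
Q(16)−Y(24)=-8≡18 → S
U(20)−I(8)=12 → M
X(23)−L(11)=12 → M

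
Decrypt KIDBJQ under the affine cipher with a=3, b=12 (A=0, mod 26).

The inverse of 3 mod 26 is 9, since 3·9=27≡1. Apply D(y)=9·(y−12) mod 26:
K(10): 9·(10−12)=-18≡8 → I
I(8): 9·(8−12)=-36≡16 → Q
D(3): 9·(3−12)=-81≡23 → X
B(1): 9·(1−12)=-99≡5 → F
J(9): 9·(9−12)=-27≡25 → Z
Q(16): 9·(16−12)=36≡10 → K

IQXFZK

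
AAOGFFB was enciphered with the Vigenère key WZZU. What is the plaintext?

EBPMJGC

Repeat the key across the ciphertext: WZZUWZZ
A(0)−W(22): -22≡4 → E
A(0)−Z(25): -25≡1 → B
O(14)−Z(25): -11≡15 → P
G(6)−U(20): -14≡12 → M
F(5)−W(22): -17≡9 → J
F(5)−Z(25): -20≡6 → G
B(1)−Z(25): -24≡2 → C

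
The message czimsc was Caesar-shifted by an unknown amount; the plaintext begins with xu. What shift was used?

5

From the crib: c(2)−x(23)=-21≡5, so the shift is 5.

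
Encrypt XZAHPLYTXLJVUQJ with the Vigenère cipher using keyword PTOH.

Repeat the key across the message: PTOHPTOHPTOHPTO
X(23)+P(15): 38≡12 → M
Z(25)+T(19): 44≡18 → S
A(0)+O(14): 14 → O
H(7)+H(7): 14 → O
P(15)+P(15): 30≡4 → E
L(11)+T(19): 30≡4 → E
Y(24)+O(14): 38≡12 → M
T(19)+H(7): 26≡0 → A
X(23)+P(15): 38≡12 → M
L(11)+T(19): 30≡4 → E
J(9)+O(14): 23 → X
V(21)+H(7): 28≡2 → C
U(20)+P(15): 35≡9 → J
Q(16)+T(19): 35≡9 → J
J(9)+O(14): 23 → X

MSOOEEMAMEXCJJX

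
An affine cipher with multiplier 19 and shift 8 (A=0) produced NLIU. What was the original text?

The inverse of 19 mod 26 is 11, since 19·11=209≡1. Apply D(y)=11·(y−8) mod 26:
N(13): 11·(13−8)=55≡3 → D
L(11): 11·(11−8)=33≡7 → H
I(8): 11·(8−8)=0 → A
U(20): 11·(20−8)=132≡2 → C

DHAC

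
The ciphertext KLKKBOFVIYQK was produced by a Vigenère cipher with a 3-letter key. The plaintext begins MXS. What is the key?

YOS

Subtract each crib letter from the matching ciphertext letter (mod 26):
K(10)−M(12)=-2≡24 → Y
L(11)−X(23)=-12≡14 → O
K(10)−S(18)=-8≡18 → S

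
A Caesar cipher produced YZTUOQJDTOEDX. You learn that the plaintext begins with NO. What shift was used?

From the crib: Y(24)−N(13)=11, so the shift is 11.

11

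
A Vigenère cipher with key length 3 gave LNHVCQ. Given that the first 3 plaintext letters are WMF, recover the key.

Subtract each crib letter from the matching ciphertext letter (mod 26):
L(11)−W(22)=-11≡15 → P
N(13)−M(12)=1 → B
H(7)−F(5)=2 → C

PBC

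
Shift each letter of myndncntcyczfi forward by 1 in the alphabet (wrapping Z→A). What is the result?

nzoeodoudzdagj

m(12): 12+1=13 → n
y(24): 24+1=25 → z
n(13): 13+1=14 → o
d(3): 3+1=4 → e
n(13): 13+1=14 → o
c(2): 2+1=3 → d
n(13): 13+1=14 → o
t(19): 19+1=20 → u
c(2): 2+1=3 → d
y(24): 24+1=25 → z
c(2): 2+1=3 → d
z(25): 25+1=26≡0 → a
f(5): 5+1=6 → g
i(8): 8+1=9 → j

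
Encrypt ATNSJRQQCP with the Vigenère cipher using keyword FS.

FLSKOJVIHH

Repeat the key across the message: FSFSFSFSFS
A(0)+F(5): 5 → F
T(19)+S(18): 37≡11 → L
N(13)+F(5): 18 → S
S(18)+S(18): 36≡10 → K
J(9)+F(5): 14 → O
R(17)+S(18): 35≡9 → J
Q(16)+F(5): 21 → V
Q(16)+S(18): 34≡8 → I
C(2)+F(5): 7 → H
P(15)+S(18): 33≡7 → H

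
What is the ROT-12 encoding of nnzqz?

n(13): 13+12=25 → z
n(13): 13+12=25 → z
z(25): 25+12=37≡11 → l
q(16): 16+12=28≡2 → c
z(25): 25+12=37≡11 → l

zzlcl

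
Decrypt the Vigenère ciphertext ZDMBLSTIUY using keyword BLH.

Repeat the key across the ciphertext: BLHBLHBLHB
Z(25)−B(1): 24 → Y
D(3)−L(11): -8≡18 → S
M(12)−H(7): 5 → F
B(1)−B(1): 0 → A
L(11)−L(11): 0 → A
S(18)−H(7): 11 → L
T(19)−B(1): 18 → S
I(8)−L(11): -3≡23 → X
U(20)−H(7): 13 → N
Y(24)−B(1): 23 → X

YSFAALSXNX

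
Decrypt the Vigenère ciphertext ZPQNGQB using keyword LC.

Repeat the key across the ciphertext: LCLCLCL
Z(25)−L(11): 14 → O
P(15)−C(2): 13 → N
Q(16)−L(11): 5 → F
N(13)−C(2): 11 → L
G(6)−L(11): -5≡21 → V
Q(16)−C(2): 14 → O
B(1)−L(11): -10≡16 → Q

ONFLVOQ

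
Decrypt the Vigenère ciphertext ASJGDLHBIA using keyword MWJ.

OWAUHCVFZO

Repeat the key across the ciphertext: MWJMWJMWJM
A(0)−M(12): -12≡14 → O
S(18)−W(22): -4≡22 → W
J(9)−J(9): 0 → A
G(6)−M(12): -6≡20 → U
D(3)−W(22): -19≡7 → H
L(11)−J(9): 2 → C
H(7)−M(12): -5≡21 → V
B(1)−W(22): -21≡5 → F
I(8)−J(9): -1≡25 → Z
A(0)−M(12): -12≡14 → O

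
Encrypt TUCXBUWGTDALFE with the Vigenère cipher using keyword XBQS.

Repeat the key across the message: XBQSXBQSXBQSXB
T(19)+X(23): 42≡16 → Q
U(20)+B(1): 21 → V
C(2)+Q(16): 18 → S
X(23)+S(18): 41≡15 → P
B(1)+X(23): 24 → Y
U(20)+B(1): 21 → V
W(22)+Q(16): 38≡12 → M
G(6)+S(18): 24 → Y
T(19)+X(23): 42≡16 → Q
D(3)+B(1): 4 → E
A(0)+Q(16): 16 → Q
L(11)+S(18): 29≡3 → D
F(5)+X(23): 28≡2 → C
E(4)+B(1): 5 → F

QVSPYVMYQEQDCF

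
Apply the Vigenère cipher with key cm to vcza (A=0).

xobm

Repeat the key across the message: cmcm
v(21)+c(2): 23 → x
c(2)+m(12): 14 → o
z(25)+c(2): 27≡1 → b
a(0)+m(12): 12 → m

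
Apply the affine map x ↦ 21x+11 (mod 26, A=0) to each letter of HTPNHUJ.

H(7): 21·7+11=158≡2 → C
T(19): 21·19+11=410≡20 → U
P(15): 21·15+11=326≡14 → O
N(13): 21·13+11=284≡24 → Y
H(7): 21·7+11=158≡2 → C
U(20): 21·20+11=431≡15 → P
J(9): 21·9+11=200≡18 → S

CUOYCPS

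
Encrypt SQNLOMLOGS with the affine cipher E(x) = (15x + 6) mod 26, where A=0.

S(18): 15·18+6=276≡16 → Q
Q(16): 15·16+6=246≡12 → M
N(13): 15·13+6=201≡19 → T
L(11): 15·11+6=171≡15 → P
O(14): 15·14+6=216≡8 → I
M(12): 15·12+6=186≡4 → E
L(11): 15·11+6=171≡15 → P
O(14): 15·14+6=216≡8 → I
G(6): 15·6+6=96≡18 → S
S(18): 15·18+6=276≡16 → Q

QMTPIEPISQ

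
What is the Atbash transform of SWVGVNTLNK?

HDETEMGOMP

S(18) → H(7)
W(22) → D(3)
V(21) → E(4)
G(6) → T(19)
V(21) → E(4)
N(13) → M(12)
T(19) → G(6)
L(11) → O(14)
N(13) → M(12)
K(10) → P(15)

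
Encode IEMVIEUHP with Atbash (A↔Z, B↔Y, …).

RVNERVFSK

I(8) → R(17)
E(4) → V(21)
M(12) → N(13)
V(21) → E(4)
I(8) → R(17)
E(4) → V(21)
U(20) → F(5)
H(7) → S(18)
P(15) → K(10)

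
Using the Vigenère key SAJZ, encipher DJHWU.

Repeat the key across the message: SAJZS
D(3)+S(18): 21 → V
J(9)+A(0): 9 → J
H(7)+J(9): 16 → Q
W(22)+Z(25): 47≡21 → V
U(20)+S(18): 38≡12 → M

VJQVM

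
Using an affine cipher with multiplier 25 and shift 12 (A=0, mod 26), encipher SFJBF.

S(18): 25·18+12=462≡20 → U
F(5): 25·5+12=137≡7 → H
J(9): 25·9+12=237≡3 → D
B(1): 25·1+12=37≡11 → L
F(5): 25·5+12=137≡7 → H

UHDLH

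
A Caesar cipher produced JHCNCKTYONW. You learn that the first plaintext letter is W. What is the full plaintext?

WUPAPXGLBAJ

From the crib: J(9)−W(22)=-13≡13, so the shift is 13.
Subtract 13 from each ciphertext letter:
J(9): 9−13=-4≡22 → W
H(7): 7−13=-6≡20 → U
C(2): 2−13=-11≡15 → P
N(13): 13−13=0 → A
C(2): 2−13=-11≡15 → P
K(10): 10−13=-3≡23 → X
T(19): 19−13=6 → G
Y(24): 24−13=11 → L
O(14): 14−13=1 → B
N(13): 13−13=0 → A
W(22): 22−13=9 → J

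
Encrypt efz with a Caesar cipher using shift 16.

e(4): 4+16=20 → u
f(5): 5+16=21 → v
z(25): 25+16=41≡15 → p

uvp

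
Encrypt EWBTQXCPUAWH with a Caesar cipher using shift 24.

CUZROVANSYUF

E(4): 4+24=28≡2 → C
W(22): 22+24=46≡20 → U
B(1): 1+24=25 → Z
T(19): 19+24=43≡17 → R
Q(16): 16+24=40≡14 → O
X(23): 23+24=47≡21 → V
C(2): 2+24=26≡0 → A
P(15): 15+24=39≡13 → N
U(20): 20+24=44≡18 → S
A(0): 0+24=24 → Y
W(22): 22+24=46≡20 → U
H(7): 7+24=31≡5 → F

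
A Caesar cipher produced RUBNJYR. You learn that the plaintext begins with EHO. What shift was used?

From the crib: R(17)−E(4)=13, so the shift is 13.

13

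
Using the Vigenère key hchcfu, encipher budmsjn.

Repeat the key across the message: hchcfuh
b(1)+h(7): 8 → i
u(20)+c(2): 22 → w
d(3)+h(7): 10 → k
m(12)+c(2): 14 → o
s(18)+f(5): 23 → x
j(9)+u(20): 29≡3 → d
n(13)+h(7): 20 → u

iwkoxdu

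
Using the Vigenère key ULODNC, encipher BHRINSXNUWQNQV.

Repeat the key across the message: ULODNCULODNCUL
B(1)+U(20): 21 → V
H(7)+L(11): 18 → S
R(17)+O(14): 31≡5 → F
I(8)+D(3): 11 → L
N(13)+N(13): 26≡0 → A
S(18)+C(2): 20 → U
X(23)+U(20): 43≡17 → R
N(13)+L(11): 24 → Y
U(20)+O(14): 34≡8 → I
W(22)+D(3): 25 → Z
Q(16)+N(13): 29≡3 → D
N(13)+C(2): 15 → P
Q(16)+U(20): 36≡10 → K
V(21)+L(11): 32≡6 → G

VSFLAURYIZDPKG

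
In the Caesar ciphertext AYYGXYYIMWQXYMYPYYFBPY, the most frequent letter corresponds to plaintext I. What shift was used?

16

The most frequent ciphertext letter is Y (appears 9 times).
Y is position 24; I is position 8.
Shift = 16.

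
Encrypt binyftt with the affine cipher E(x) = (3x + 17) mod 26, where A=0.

upelgww

b(1): 3·1+17=20 → u
i(8): 3·8+17=41≡15 → p
n(13): 3·13+17=56≡4 → e
y(24): 3·24+17=89≡11 → l
f(5): 3·5+17=32≡6 → g
t(19): 3·19+17=74≡22 → w
t(19): 3·19+17=74≡22 → w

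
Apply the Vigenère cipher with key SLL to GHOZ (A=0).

Repeat the key across the message: SLLS
G(6)+S(18): 24 → Y
H(7)+L(11): 18 → S
O(14)+L(11): 25 → Z
Z(25)+S(18): 43≡17 → R

YSZR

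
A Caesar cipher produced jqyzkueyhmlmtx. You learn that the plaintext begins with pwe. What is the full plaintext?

pwefqakensrszd

From the crib: j(9)−p(15)=-6≡20, so the shift is 20.
Subtract 20 from each ciphertext letter:
j(9): 9−20=-11≡15 → p
q(16): 16−20=-4≡22 → w
y(24): 24−20=4 → e
z(25): 25−20=5 → f
k(10): 10−20=-10≡16 → q
u(20): 20−20=0 → a
e(4): 4−20=-16≡10 → k
y(24): 24−20=4 → e
h(7): 7−20=-13≡13 → n
m(12): 12−20=-8≡18 → s
l(11): 11−20=-9≡17 → r
m(12): 12−20=-8≡18 → s
t(19): 19−20=-1≡25 → z
x(23): 23−20=3 → d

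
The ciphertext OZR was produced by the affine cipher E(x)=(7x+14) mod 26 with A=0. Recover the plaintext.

AJT

The inverse of 7 mod 26 is 15, since 7·15=105≡1. Apply D(y)=15·(y−14) mod 26:
O(14): 15·(14−14)=0 → A
Z(25): 15·(25−14)=165≡9 → J
R(17): 15·(17−14)=45≡19 → T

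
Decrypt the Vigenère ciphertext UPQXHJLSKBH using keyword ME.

Repeat the key across the ciphertext: MEMEMEMEMEM
U(20)−M(12): 8 → I
P(15)−E(4): 11 → L
Q(16)−M(12): 4 → E
X(23)−E(4): 19 → T
H(7)−M(12): -5≡21 → V
J(9)−E(4): 5 → F
L(11)−M(12): -1≡25 → Z
S(18)−E(4): 14 → O
K(10)−M(12): -2≡24 → Y
B(1)−E(4): -3≡23 → X
H(7)−M(12): -5≡21 → V

ILETVFZOYXV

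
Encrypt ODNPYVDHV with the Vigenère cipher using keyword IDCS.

Repeat the key across the message: IDCSIDCSI
O(14)+I(8): 22 → W
D(3)+D(3): 6 → G
N(13)+C(2): 15 → P
P(15)+S(18): 33≡7 → H
Y(24)+I(8): 32≡6 → G
V(21)+D(3): 24 → Y
D(3)+C(2): 5 → F
H(7)+S(18): 25 → Z
V(21)+I(8): 29≡3 → D

WGPHGYFZD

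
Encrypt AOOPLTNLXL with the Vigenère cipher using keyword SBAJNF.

Repeat the key across the message: SBAJNFSBAJ
A(0)+S(18): 18 → S
O(14)+B(1): 15 → P
O(14)+A(0): 14 → O
P(15)+J(9): 24 → Y
L(11)+N(13): 24 → Y
T(19)+F(5): 24 → Y
N(13)+S(18): 31≡5 → F
L(11)+B(1): 12 → M
X(23)+A(0): 23 → X
L(11)+J(9): 20 → U

SPOYYYFMXU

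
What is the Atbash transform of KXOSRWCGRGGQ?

PCLHIDXTITTJ

K(10) → P(15)
X(23) → C(2)
O(14) → L(11)
S(18) → H(7)
R(17) → I(8)
W(22) → D(3)
C(2) → X(23)
G(6) → T(19)
R(17) → I(8)
G(6) → T(19)
G(6) → T(19)
Q(16) → J(9)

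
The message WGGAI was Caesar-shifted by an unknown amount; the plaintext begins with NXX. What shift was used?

From the crib: W(22)−N(13)=9, so the shift is 9.

9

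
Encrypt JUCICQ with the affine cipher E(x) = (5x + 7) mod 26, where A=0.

ADRVRJ

J(9): 5·9+7=52≡0 → A
U(20): 5·20+7=107≡3 → D
C(2): 5·2+7=17 → R
I(8): 5·8+7=47≡21 → V
C(2): 5·2+7=17 → R
Q(16): 5·16+7=87≡9 → J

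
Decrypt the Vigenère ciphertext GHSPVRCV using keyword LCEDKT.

VFOMLYRT

Repeat the key across the ciphertext: LCEDKTLC
G(6)−L(11): -5≡21 → V
H(7)−C(2): 5 → F
S(18)−E(4): 14 → O
P(15)−D(3): 12 → M
V(21)−K(10): 11 → L
R(17)−T(19): -2≡24 → Y
C(2)−L(11): -9≡17 → R
V(21)−C(2): 19 → T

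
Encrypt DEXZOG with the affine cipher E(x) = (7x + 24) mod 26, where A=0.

TADRSO

D(3): 7·3+24=45≡19 → T
E(4): 7·4+24=52≡0 → A
X(23): 7·23+24=185≡3 → D
Z(25): 7·25+24=199≡17 → R
O(14): 7·14+24=122≡18 → S
G(6): 7·6+24=66≡14 → O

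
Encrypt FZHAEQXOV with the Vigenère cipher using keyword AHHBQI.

Repeat the key across the message: AHHBQIAHH
F(5)+A(0): 5 → F
Z(25)+H(7): 32≡6 → G
H(7)+H(7): 14 → O
A(0)+B(1): 1 → B
E(4)+Q(16): 20 → U
Q(16)+I(8): 24 → Y
X(23)+A(0): 23 → X
O(14)+H(7): 21 → V
V(21)+H(7): 28≡2 → C

FGOBUYXVC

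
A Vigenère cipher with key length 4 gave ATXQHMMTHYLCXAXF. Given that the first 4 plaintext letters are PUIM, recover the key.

Subtract each crib letter from the matching ciphertext letter (mod 26):
A(0)−P(15)=-15≡11 → L
T(19)−U(20)=-1≡25 → Z
X(23)−I(8)=15 → P
Q(16)−M(12)=4 → E

LZPE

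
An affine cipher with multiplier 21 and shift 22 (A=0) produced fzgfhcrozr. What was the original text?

The inverse of 21 mod 26 is 5, since 21·5=105≡1. Apply D(y)=5·(y−22) mod 26:
f(5): 5·(5−22)=-85≡19 → t
z(25): 5·(25−22)=15 → p
g(6): 5·(6−22)=-80≡24 → y
f(5): 5·(5−22)=-85≡19 → t
h(7): 5·(7−22)=-75≡3 → d
c(2): 5·(2−22)=-100≡4 → e
r(17): 5·(17−22)=-25≡1 → b
o(14): 5·(14−22)=-40≡12 → m
z(25): 5·(25−22)=15 → p
r(17): 5·(17−22)=-25≡1 → b

tpytdebmpb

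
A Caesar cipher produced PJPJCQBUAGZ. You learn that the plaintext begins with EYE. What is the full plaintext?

From the crib: P(15)−E(4)=11, so the shift is 11.
Subtract 11 from each ciphertext letter:
P(15): 15−11=4 → E
J(9): 9−11=-2≡24 → Y
P(15): 15−11=4 → E
J(9): 9−11=-2≡24 → Y
C(2): 2−11=-9≡17 → R
Q(16): 16−11=5 → F
B(1): 1−11=-10≡16 → Q
U(20): 20−11=9 → J
A(0): 0−11=-11≡15 → P
G(6): 6−11=-5≡21 → V
Z(25): 25−11=14 → O

EYEYRFQJPVO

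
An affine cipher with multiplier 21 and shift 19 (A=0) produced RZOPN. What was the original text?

The inverse of 21 mod 26 is 5, since 21·5=105≡1. Apply D(y)=5·(y−19) mod 26:
R(17): 5·(17−19)=-10≡16 → Q
Z(25): 5·(25−19)=30≡4 → E
O(14): 5·(14−19)=-25≡1 → B
P(15): 5·(15−19)=-20≡6 → G
N(13): 5·(13−19)=-30≡22 → W

QEBGW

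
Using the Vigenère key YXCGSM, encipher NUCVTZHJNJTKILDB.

Repeat the key across the message: YXCGSMYXCGSMYXCG
N(13)+Y(24): 37≡11 → L
U(20)+X(23): 43≡17 → R
C(2)+C(2): 4 → E
V(21)+G(6): 27≡1 → B
T(19)+S(18): 37≡11 → L
Z(25)+M(12): 37≡11 → L
H(7)+Y(24): 31≡5 → F
J(9)+X(23): 32≡6 → G
N(13)+C(2): 15 → P
J(9)+G(6): 15 → P
T(19)+S(18): 37≡11 → L
K(10)+M(12): 22 → W
I(8)+Y(24): 32≡6 → G
L(11)+X(23): 34≡8 → I
D(3)+C(2): 5 → F
B(1)+G(6): 7 → H

LREBLLFGPPLWGIFH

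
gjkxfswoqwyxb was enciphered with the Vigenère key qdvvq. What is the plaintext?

Repeat the key across the ciphertext: qdvvqqdvvqqdv
g(6)−q(16): -10≡16 → q
j(9)−d(3): 6 → g
k(10)−v(21): -11≡15 → p
x(23)−v(21): 2 → c
f(5)−q(16): -11≡15 → p
s(18)−q(16): 2 → c
w(22)−d(3): 19 → t
o(14)−v(21): -7≡19 → t
q(16)−v(21): -5≡21 → v
w(22)−q(16): 6 → g
y(24)−q(16): 8 → i
x(23)−d(3): 20 → u
b(1)−v(21): -20≡6 → g

qgpcpcttvgiug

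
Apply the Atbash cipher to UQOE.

U(20) → F(5)
Q(16) → J(9)
O(14) → L(11)
E(4) → V(21)

FJLV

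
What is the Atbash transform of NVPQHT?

N(13) → M(12)
V(21) → E(4)
P(15) → K(10)
Q(16) → J(9)
H(7) → S(18)
T(19) → G(6)

MEKJSG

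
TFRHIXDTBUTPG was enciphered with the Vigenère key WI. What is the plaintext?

Repeat the key across the ciphertext: WIWIWIWIWIWIW
T(19)−W(22): -3≡23 → X
F(5)−I(8): -3≡23 → X
R(17)−W(22): -5≡21 → V
H(7)−I(8): -1≡25 → Z
I(8)−W(22): -14≡12 → M
X(23)−I(8): 15 → P
D(3)−W(22): -19≡7 → H
T(19)−I(8): 11 → L
B(1)−W(22): -21≡5 → F
U(20)−I(8): 12 → M
T(19)−W(22): -3≡23 → X
P(15)−I(8): 7 → H
G(6)−W(22): -16≡10 → K

XXVZMPHLFMXHK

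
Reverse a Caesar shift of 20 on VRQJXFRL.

BXWPDLXR

V(21): 21−20=1 → B
R(17): 17−20=-3≡23 → X
Q(16): 16−20=-4≡22 → W
J(9): 9−20=-11≡15 → P
X(23): 23−20=3 → D
F(5): 5−20=-15≡11 → L
R(17): 17−20=-3≡23 → X
L(11): 11−20=-9≡17 → R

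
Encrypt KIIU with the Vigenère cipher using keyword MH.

WPUB

Repeat the key across the message: MHMH
K(10)+M(12): 22 → W
I(8)+H(7): 15 → P
I(8)+M(12): 20 → U
U(20)+H(7): 27≡1 → B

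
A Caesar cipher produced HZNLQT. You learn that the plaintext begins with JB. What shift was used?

24

From the crib: H(7)−J(9)=-2≡24, so the shift is 24.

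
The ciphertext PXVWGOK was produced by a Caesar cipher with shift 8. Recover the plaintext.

HPNOYGC

P(15): 15−8=7 → H
X(23): 23−8=15 → P
V(21): 21−8=13 → N
W(22): 22−8=14 → O
G(6): 6−8=-2≡24 → Y
O(14): 14−8=6 → G
K(10): 10−8=2 → C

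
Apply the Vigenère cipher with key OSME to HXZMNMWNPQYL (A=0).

Repeat the key across the message: OSMEOSMEOSME
H(7)+O(14): 21 → V
X(23)+S(18): 41≡15 → P
Z(25)+M(12): 37≡11 → L
M(12)+E(4): 16 → Q
N(13)+O(14): 27≡1 → B
M(12)+S(18): 30≡4 → E
W(22)+M(12): 34≡8 → I
N(13)+E(4): 17 → R
P(15)+O(14): 29≡3 → D
Q(16)+S(18): 34≡8 → I
Y(24)+M(12): 36≡10 → K
L(11)+E(4): 15 → P

VPLQBEIRDIKP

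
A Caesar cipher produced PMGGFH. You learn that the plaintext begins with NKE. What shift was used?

From the crib: P(15)−N(13)=2, so the shift is 2.

2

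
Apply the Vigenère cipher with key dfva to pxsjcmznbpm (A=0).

Repeat the key across the message: dfvadfvadfv
p(15)+d(3): 18 → s
x(23)+f(5): 28≡2 → c
s(18)+v(21): 39≡13 → n
j(9)+a(0): 9 → j
c(2)+d(3): 5 → f
m(12)+f(5): 17 → r
z(25)+v(21): 46≡20 → u
n(13)+a(0): 13 → n
b(1)+d(3): 4 → e
p(15)+f(5): 20 → u
m(12)+v(21): 33≡7 → h

scnjfruneuh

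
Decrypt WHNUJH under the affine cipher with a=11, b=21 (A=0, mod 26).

The inverse of 11 mod 26 is 19, since 11·19=209≡1. Apply D(y)=19·(y−21) mod 26:
W(22): 19·(22−21)=19 → T
H(7): 19·(7−21)=-266≡20 → U
N(13): 19·(13−21)=-152≡4 → E
U(20): 19·(20−21)=-19≡7 → H
J(9): 19·(9−21)=-228≡6 → G
H(7): 19·(7−21)=-266≡20 → U

TUEHGU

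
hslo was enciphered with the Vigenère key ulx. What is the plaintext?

Repeat the key across the ciphertext: ulxu
h(7)−u(20): -13≡13 → n
s(18)−l(11): 7 → h
l(11)−x(23): -12≡14 → o
o(14)−u(20): -6≡20 → u

nhou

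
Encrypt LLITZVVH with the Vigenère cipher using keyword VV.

Repeat the key across the message: VVVVVVVV
L(11)+V(21): 32≡6 → G
L(11)+V(21): 32≡6 → G
I(8)+V(21): 29≡3 → D
T(19)+V(21): 40≡14 → O
Z(25)+V(21): 46≡20 → U
V(21)+V(21): 42≡16 → Q
V(21)+V(21): 42≡16 → Q
H(7)+V(21): 28≡2 → C

GGDOUQQC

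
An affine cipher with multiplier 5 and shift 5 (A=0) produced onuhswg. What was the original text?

hmdqntv

The inverse of 5 mod 26 is 21, since 5·21=105≡1. Apply D(y)=21·(y−5) mod 26:
o(14): 21·(14−5)=189≡7 → h
n(13): 21·(13−5)=168≡12 → m
u(20): 21·(20−5)=315≡3 → d
h(7): 21·(7−5)=42≡16 → q
s(18): 21·(18−5)=273≡13 → n
w(22): 21·(22−5)=357≡19 → t
g(6): 21·(6−5)=21 → v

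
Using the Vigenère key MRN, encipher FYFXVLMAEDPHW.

Repeat the key across the message: MRNMRNMRNMRNM
F(5)+M(12): 17 → R
Y(24)+R(17): 41≡15 → P
F(5)+N(13): 18 → S
X(23)+M(12): 35≡9 → J
V(21)+R(17): 38≡12 → M
L(11)+N(13): 24 → Y
M(12)+M(12): 24 → Y
A(0)+R(17): 17 → R
E(4)+N(13): 17 → R
D(3)+M(12): 15 → P
P(15)+R(17): 32≡6 → G
H(7)+N(13): 20 → U
W(22)+M(12): 34≡8 → I

RPSJMYYRRPGUI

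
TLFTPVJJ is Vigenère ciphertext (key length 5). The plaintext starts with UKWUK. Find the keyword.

Subtract each crib letter from the matching ciphertext letter (mod 26):
T(19)−U(20)=-1≡25 → Z
L(11)−K(10)=1 → B
F(5)−W(22)=-17≡9 → J
T(19)−U(20)=-1≡25 → Z
P(15)−K(10)=5 → F

ZBJZF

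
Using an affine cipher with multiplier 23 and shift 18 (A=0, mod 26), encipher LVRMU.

L(11): 23·11+18=271≡11 → L
V(21): 23·21+18=501≡7 → H
R(17): 23·17+18=409≡19 → T
M(12): 23·12+18=294≡8 → I
U(20): 23·20+18=478≡10 → K

LHTIK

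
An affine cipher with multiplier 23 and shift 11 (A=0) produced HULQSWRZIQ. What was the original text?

KXAHPFYEBH

The inverse of 23 mod 26 is 17, since 23·17=391≡1. Apply D(y)=17·(y−11) mod 26:
H(7): 17·(7−11)=-68≡10 → K
U(20): 17·(20−11)=153≡23 → X
L(11): 17·(11−11)=0 → A
Q(16): 17·(16−11)=85≡7 → H
S(18): 17·(18−11)=119≡15 → P
W(22): 17·(22−11)=187≡5 → F
R(17): 17·(17−11)=102≡24 → Y
Z(25): 17·(25−11)=238≡4 → E
I(8): 17·(8−11)=-51≡1 → B
Q(16): 17·(16−11)=85≡7 → H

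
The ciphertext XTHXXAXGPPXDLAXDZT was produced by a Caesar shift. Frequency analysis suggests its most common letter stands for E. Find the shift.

The most frequent ciphertext letter is X (appears 6 times).
X is position 23; E is position 4.
Shift = 19.

19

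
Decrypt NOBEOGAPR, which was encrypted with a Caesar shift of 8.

N(13): 13−8=5 → F
O(14): 14−8=6 → G
B(1): 1−8=-7≡19 → T
E(4): 4−8=-4≡22 → W
O(14): 14−8=6 → G
G(6): 6−8=-2≡24 → Y
A(0): 0−8=-8≡18 → S
P(15): 15−8=7 → H
R(17): 17−8=9 → J

FGTWGYSHJ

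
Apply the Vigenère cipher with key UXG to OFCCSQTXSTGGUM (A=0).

ICIWPWNUYNDMOJ

Repeat the key across the message: UXGUXGUXGUXGUX
O(14)+U(20): 34≡8 → I
F(5)+X(23): 28≡2 → C
C(2)+G(6): 8 → I
C(2)+U(20): 22 → W
S(18)+X(23): 41≡15 → P
Q(16)+G(6): 22 → W
T(19)+U(20): 39≡13 → N
X(23)+X(23): 46≡20 → U
S(18)+G(6): 24 → Y
T(19)+U(20): 39≡13 → N
G(6)+X(23): 29≡3 → D
G(6)+G(6): 12 → M
U(20)+U(20): 40≡14 → O
M(12)+X(23): 35≡9 → J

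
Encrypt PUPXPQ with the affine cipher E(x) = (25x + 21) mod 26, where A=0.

P(15): 25·15+21=396≡6 → G
U(20): 25·20+21=521≡1 → B
P(15): 25·15+21=396≡6 → G
X(23): 25·23+21=596≡24 → Y
P(15): 25·15+21=396≡6 → G
Q(16): 25·16+21=421≡5 → F

GBGYGF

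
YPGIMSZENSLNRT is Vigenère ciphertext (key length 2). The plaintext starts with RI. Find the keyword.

HH

Subtract each crib letter from the matching ciphertext letter (mod 26):
Y(24)−R(17)=7 → H
P(15)−I(8)=7 → H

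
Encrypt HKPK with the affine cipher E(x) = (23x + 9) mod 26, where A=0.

H(7): 23·7+9=170≡14 → O
K(10): 23·10+9=239≡5 → F
P(15): 23·15+9=354≡16 → Q
K(10): 23·10+9=239≡5 → F

OFQF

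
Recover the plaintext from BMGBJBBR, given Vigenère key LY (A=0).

Repeat the key across the ciphertext: LYLYLYLY
B(1)−L(11): -10≡16 → Q
M(12)−Y(24): -12≡14 → O
G(6)−L(11): -5≡21 → V
B(1)−Y(24): -23≡3 → D
J(9)−L(11): -2≡24 → Y
B(1)−Y(24): -23≡3 → D
B(1)−L(11): -10≡16 → Q
R(17)−Y(24): -7≡19 → T

QOVDYDQT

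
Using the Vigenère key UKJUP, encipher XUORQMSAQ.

REXLFGCJK

Repeat the key across the message: UKJUPUKJU
X(23)+U(20): 43≡17 → R
U(20)+K(10): 30≡4 → E
O(14)+J(9): 23 → X
R(17)+U(20): 37≡11 → L
Q(16)+P(15): 31≡5 → F
M(12)+U(20): 32≡6 → G
S(18)+K(10): 28≡2 → C
A(0)+J(9): 9 → J
Q(16)+U(20): 36≡10 → K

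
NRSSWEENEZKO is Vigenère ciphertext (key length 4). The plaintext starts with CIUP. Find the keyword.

Subtract each crib letter from the matching ciphertext letter (mod 26):
N(13)−C(2)=11 → L
R(17)−I(8)=9 → J
S(18)−U(20)=-2≡24 → Y
S(18)−P(15)=3 → D

LJYD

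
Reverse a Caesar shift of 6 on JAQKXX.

DUKERR

J(9): 9−6=3 → D
A(0): 0−6=-6≡20 → U
Q(16): 16−6=10 → K
K(10): 10−6=4 → E
X(23): 23−6=17 → R
X(23): 23−6=17 → R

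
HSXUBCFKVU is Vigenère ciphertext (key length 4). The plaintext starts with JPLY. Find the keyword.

YDMW

Subtract each crib letter from the matching ciphertext letter (mod 26):
H(7)−J(9)=-2≡24 → Y
S(18)−P(15)=3 → D
X(23)−L(11)=12 → M
U(20)−Y(24)=-4≡22 → W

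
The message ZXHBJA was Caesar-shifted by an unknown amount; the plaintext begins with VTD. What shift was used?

From the crib: Z(25)−V(21)=4, so the shift is 4.

4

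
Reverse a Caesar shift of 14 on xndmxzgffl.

x(23): 23−14=9 → j
n(13): 13−14=-1≡25 → z
d(3): 3−14=-11≡15 → p
m(12): 12−14=-2≡24 → y
x(23): 23−14=9 → j
z(25): 25−14=11 → l
g(6): 6−14=-8≡18 → s
f(5): 5−14=-9≡17 → r
f(5): 5−14=-9≡17 → r
l(11): 11−14=-3≡23 → x

jzpyjlsrrx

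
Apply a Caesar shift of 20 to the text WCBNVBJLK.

QWVHPVDFE

W(22): 22+20=42≡16 → Q
C(2): 2+20=22 → W
B(1): 1+20=21 → V
N(13): 13+20=33≡7 → H
V(21): 21+20=41≡15 → P
B(1): 1+20=21 → V
J(9): 9+20=29≡3 → D
L(11): 11+20=31≡5 → F
K(10): 10+20=30≡4 → E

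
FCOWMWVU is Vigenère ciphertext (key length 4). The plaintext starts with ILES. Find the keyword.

Subtract each crib letter from the matching ciphertext letter (mod 26):
F(5)−I(8)=-3≡23 → X
C(2)−L(11)=-9≡17 → R
O(14)−E(4)=10 → K
W(22)−S(18)=4 → E

XRKE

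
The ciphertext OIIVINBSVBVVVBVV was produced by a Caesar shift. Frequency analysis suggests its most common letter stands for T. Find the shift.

2

The most frequent ciphertext letter is V (appears 7 times).
V is position 21; T is position 19.
Shift = 2.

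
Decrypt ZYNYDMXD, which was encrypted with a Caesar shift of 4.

VUJUZITZ

Z(25): 25−4=21 → V
Y(24): 24−4=20 → U
N(13): 13−4=9 → J
Y(24): 24−4=20 → U
D(3): 3−4=-1≡25 → Z
M(12): 12−4=8 → I
X(23): 23−4=19 → T
D(3): 3−4=-1≡25 → Z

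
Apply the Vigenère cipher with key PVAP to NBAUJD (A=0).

Repeat the key across the message: PVAPPV
N(13)+P(15): 28≡2 → C
B(1)+V(21): 22 → W
A(0)+A(0): 0 → A
U(20)+P(15): 35≡9 → J
J(9)+P(15): 24 → Y
D(3)+V(21): 24 → Y

CWAJYY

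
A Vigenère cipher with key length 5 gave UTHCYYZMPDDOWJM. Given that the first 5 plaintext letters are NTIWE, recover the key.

HAZGU

Subtract each crib letter from the matching ciphertext letter (mod 26):
U(20)−N(13)=7 → H
T(19)−T(19)=0 → A
H(7)−I(8)=-1≡25 → Z
C(2)−W(22)=-20≡6 → G
Y(24)−E(4)=20 → U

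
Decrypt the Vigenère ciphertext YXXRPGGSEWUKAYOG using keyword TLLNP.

Repeat the key across the ciphertext: TLLNPTLLNPTLLNPT
Y(24)−T(19): 5 → F
X(23)−L(11): 12 → M
X(23)−L(11): 12 → M
R(17)−N(13): 4 → E
P(15)−P(15): 0 → A
G(6)−T(19): -13≡13 → N
G(6)−L(11): -5≡21 → V
S(18)−L(11): 7 → H
E(4)−N(13): -9≡17 → R
W(22)−P(15): 7 → H
U(20)−T(19): 1 → B
K(10)−L(11): -1≡25 → Z
A(0)−L(11): -11≡15 → P
Y(24)−N(13): 11 → L
O(14)−P(15): -1≡25 → Z
G(6)−T(19): -13≡13 → N

FMMEANVHRHBZPLZN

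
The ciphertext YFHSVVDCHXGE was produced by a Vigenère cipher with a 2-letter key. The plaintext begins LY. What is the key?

NH

Subtract each crib letter from the matching ciphertext letter (mod 26):
Y(24)−L(11)=13 → N
F(5)−Y(24)=-19≡7 → H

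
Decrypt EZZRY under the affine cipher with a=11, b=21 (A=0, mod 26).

The inverse of 11 mod 26 is 19, since 11·19=209≡1. Apply D(y)=19·(y−21) mod 26:
E(4): 19·(4−21)=-323≡15 → P
Z(25): 19·(25−21)=76≡24 → Y
Z(25): 19·(25−21)=76≡24 → Y
R(17): 19·(17−21)=-76≡2 → C
Y(24): 19·(24−21)=57≡5 → F

PYYCF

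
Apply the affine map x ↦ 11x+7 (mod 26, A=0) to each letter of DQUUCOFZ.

D(3): 11·3+7=40≡14 → O
Q(16): 11·16+7=183≡1 → B
U(20): 11·20+7=227≡19 → T
U(20): 11·20+7=227≡19 → T
C(2): 11·2+7=29≡3 → D
O(14): 11·14+7=161≡5 → F
F(5): 11·5+7=62≡10 → K
Z(25): 11·25+7=282≡22 → W

OBTTDFKW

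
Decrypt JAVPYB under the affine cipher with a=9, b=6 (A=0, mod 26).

JITBCL

The inverse of 9 mod 26 is 3, since 9·3=27≡1. Apply D(y)=3·(y−6) mod 26:
J(9): 3·(9−6)=9 → J
A(0): 3·(0−6)=-18≡8 → I
V(21): 3·(21−6)=45≡19 → T
P(15): 3·(15−6)=27≡1 → B
Y(24): 3·(24−6)=54≡2 → C
B(1): 3·(1−6)=-15≡11 → L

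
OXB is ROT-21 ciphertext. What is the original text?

O(14): 14−21=-7≡19 → T
X(23): 23−21=2 → C
B(1): 1−21=-20≡6 → G

TCG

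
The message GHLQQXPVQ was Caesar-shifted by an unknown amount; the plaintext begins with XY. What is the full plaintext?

XYCHHOGMH

From the crib: G(6)−X(23)=-17≡9, so the shift is 9.
Subtract 9 from each ciphertext letter:
G(6): 6−9=-3≡23 → X
H(7): 7−9=-2≡24 → Y
L(11): 11−9=2 → C
Q(16): 16−9=7 → H
Q(16): 16−9=7 → H
X(23): 23−9=14 → O
P(15): 15−9=6 → G
V(21): 21−9=12 → M
Q(16): 16−9=7 → H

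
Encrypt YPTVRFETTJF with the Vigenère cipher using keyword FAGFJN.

DPZAASJTZOO

Repeat the key across the message: FAGFJNFAGFJ
Y(24)+F(5): 29≡3 → D
P(15)+A(0): 15 → P
T(19)+G(6): 25 → Z
V(21)+F(5): 26≡0 → A
R(17)+J(9): 26≡0 → A
F(5)+N(13): 18 → S
E(4)+F(5): 9 → J
T(19)+A(0): 19 → T
T(19)+G(6): 25 → Z
J(9)+F(5): 14 → O
F(5)+J(9): 14 → O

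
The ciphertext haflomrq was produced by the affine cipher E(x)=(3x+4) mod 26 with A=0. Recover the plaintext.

The inverse of 3 mod 26 is 9, since 3·9=27≡1. Apply D(y)=9·(y−4) mod 26:
h(7): 9·(7−4)=27≡1 → b
a(0): 9·(0−4)=-36≡16 → q
f(5): 9·(5−4)=9 → j
l(11): 9·(11−4)=63≡11 → l
o(14): 9·(14−4)=90≡12 → m
m(12): 9·(12−4)=72≡20 → u
r(17): 9·(17−4)=117≡13 → n
q(16): 9·(16−4)=108≡4 → e

bqjlmune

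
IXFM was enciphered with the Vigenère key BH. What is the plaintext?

Repeat the key across the ciphertext: BHBH
I(8)−B(1): 7 → H
X(23)−H(7): 16 → Q
F(5)−B(1): 4 → E
M(12)−H(7): 5 → F

HQEF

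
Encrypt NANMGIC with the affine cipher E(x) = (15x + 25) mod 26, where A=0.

N(13): 15·13+25=220≡12 → M
A(0): 15·0+25=25 → Z
N(13): 15·13+25=220≡12 → M
M(12): 15·12+25=205≡23 → X
G(6): 15·6+25=115≡11 → L
I(8): 15·8+25=145≡15 → P
C(2): 15·2+25=55≡3 → D

MZMXLPD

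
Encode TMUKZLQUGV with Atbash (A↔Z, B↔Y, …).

GNFPAOJFTE

T(19) → G(6)
M(12) → N(13)
U(20) → F(5)
K(10) → P(15)
Z(25) → A(0)
L(11) → O(14)
Q(16) → J(9)
U(20) → F(5)
G(6) → T(19)
V(21) → E(4)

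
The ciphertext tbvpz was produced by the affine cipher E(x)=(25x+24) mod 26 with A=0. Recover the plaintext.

fxdjz

The inverse of 25 mod 26 is 25, since 25·25=625≡1. Apply D(y)=25·(y−24) mod 26:
t(19): 25·(19−24)=-125≡5 → f
b(1): 25·(1−24)=-575≡23 → x
v(21): 25·(21−24)=-75≡3 → d
p(15): 25·(15−24)=-225≡9 → j
z(25): 25·(25−24)=25 → z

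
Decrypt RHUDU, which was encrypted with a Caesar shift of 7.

R(17): 17−7=10 → K
H(7): 7−7=0 → A
U(20): 20−7=13 → N
D(3): 3−7=-4≡22 → W
U(20): 20−7=13 → N

KANWN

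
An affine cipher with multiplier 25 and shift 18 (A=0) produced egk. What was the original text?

The inverse of 25 mod 26 is 25, since 25·25=625≡1. Apply D(y)=25·(y−18) mod 26:
e(4): 25·(4−18)=-350≡14 → o
g(6): 25·(6−18)=-300≡12 → m
k(10): 25·(10−18)=-200≡8 → i

omi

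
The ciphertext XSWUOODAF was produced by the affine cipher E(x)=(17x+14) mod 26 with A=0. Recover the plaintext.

The inverse of 17 mod 26 is 23, since 17·23=391≡1. Apply D(y)=23·(y−14) mod 26:
X(23): 23·(23−14)=207≡25 → Z
S(18): 23·(18−14)=92≡14 → O
W(22): 23·(22−14)=184≡2 → C
U(20): 23·(20−14)=138≡8 → I
O(14): 23·(14−14)=0 → A
O(14): 23·(14−14)=0 → A
D(3): 23·(3−14)=-253≡7 → H
A(0): 23·(0−14)=-322≡16 → Q
F(5): 23·(5−14)=-207≡1 → B

ZOCIAAHQB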